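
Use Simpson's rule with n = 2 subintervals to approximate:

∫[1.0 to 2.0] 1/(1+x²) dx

f(x) = 1/(1+x²)
a = 1.0, b = 2.0, n = 2
h = (b - a)/n = 0.500000

Simpson's rule: (h/3)[f(x₀) + 4f(x₁) + 2f(x₂) + ... + f(xₙ)]

x_0 = 1.0000, f(x_0) = 0.500000, coefficient = 1
x_1 = 1.5000, f(x_1) = 0.307692, coefficient = 4
x_2 = 2.0000, f(x_2) = 0.200000, coefficient = 1

I ≈ (0.500000/3) × 1.930769 = 0.321795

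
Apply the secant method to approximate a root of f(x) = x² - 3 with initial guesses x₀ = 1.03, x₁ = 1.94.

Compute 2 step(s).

f(x) = x² - 3
x₀ = 1.03, x₁ = 1.94

Secant formula: x_{n+1} = x_n - f(x_n)(x_n - x_{n-1})/(f(x_n) - f(x_{n-1}))

Iteration 1:
  f(1.030000) = -1.939100
  f(1.940000) = 0.763600
  x_2 = 1.940000 - 0.763600×(1.940000 - 1.030000)/(0.763600 - (-1.939100))
       = 1.682896
Iteration 2:
  f(1.940000) = 0.763600
  f(1.682896) = -0.167862
  x_3 = 1.682896 - (-0.167862)×(1.682896 - 1.940000)/(-0.167862 - 0.763600)
       = 1.729229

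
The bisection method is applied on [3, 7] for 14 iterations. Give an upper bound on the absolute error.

Bisection error bound: |error| ≤ (b-a)/2^n
|error| ≤ (7 - 3)/2^14 = 4/2^14
|error| ≤ 0.0002441406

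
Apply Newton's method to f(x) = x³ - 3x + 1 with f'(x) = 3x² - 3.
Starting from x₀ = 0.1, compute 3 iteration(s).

f(x) = x³ - 3x + 1
f'(x) = 3x² - 3
x₀ = 0.1

Newton-Raphson formula: x_{n+1} = x_n - f(x_n)/f'(x_n)

Iteration 1:
  f(0.100000) = 0.701000
  f'(0.100000) = -2.970000
  x_1 = 0.100000 - 0.701000/(-2.970000) = 0.336027
Iteration 2:
  f(0.336027) = 0.029861
  f'(0.336027) = -2.661258
  x_2 = 0.336027 - 0.029861/(-2.661258) = 0.347248
Iteration 3:
  f(0.347248) = 0.000128
  f'(0.347248) = -2.638257
  x_3 = 0.347248 - 0.000128/(-2.638257) = 0.347296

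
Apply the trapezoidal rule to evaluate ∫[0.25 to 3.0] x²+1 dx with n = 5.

f(x) = x²+1
a = 0.25, b = 3.0, n = 5
h = (b - a)/n = 0.550000

Trapezoidal rule: (h/2)[f(x₀) + 2f(x₁) + 2f(x₂) + ... + f(xₙ)]

x_0 = 0.2500, f(x_0) = 1.062500, coefficient = 1
x_1 = 0.8000, f(x_1) = 1.640000, coefficient = 2
x_2 = 1.3500, f(x_2) = 2.822500, coefficient = 2
x_3 = 1.9000, f(x_3) = 4.610000, coefficient = 2
x_4 = 2.4500, f(x_4) = 7.002500, coefficient = 2
x_5 = 3.0000, f(x_5) = 10.000000, coefficient = 1

I ≈ (0.550000/2) × 43.212500 = 11.883438
Exact value: 11.744792
Error: 0.138646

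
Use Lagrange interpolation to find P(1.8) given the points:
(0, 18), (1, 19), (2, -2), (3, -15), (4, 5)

Lagrange interpolation formula:
P(x) = Σ yᵢ × Lᵢ(x)
where Lᵢ(x) = Π_{j≠i} (x - xⱼ)/(xᵢ - xⱼ)

L_0(1.8) = (1.8 - 1)/(0 - 1) × (1.8 - 2)/(0 - 2) × (1.8 - 3)/(0 - 3) × (1.8 - 4)/(0 - 4) = -0.017600
L_1(1.8) = (1.8 - 0)/(1 - 0) × (1.8 - 2)/(1 - 2) × (1.8 - 3)/(1 - 3) × (1.8 - 4)/(1 - 4) = 0.158400
L_2(1.8) = (1.8 - 0)/(2 - 0) × (1.8 - 1)/(2 - 1) × (1.8 - 3)/(2 - 3) × (1.8 - 4)/(2 - 4) = 0.950400
L_3(1.8) = (1.8 - 0)/(3 - 0) × (1.8 - 1)/(3 - 1) × (1.8 - 2)/(3 - 2) × (1.8 - 4)/(3 - 4) = -0.105600
L_4(1.8) = (1.8 - 0)/(4 - 0) × (1.8 - 1)/(4 - 1) × (1.8 - 2)/(4 - 2) × (1.8 - 3)/(4 - 3) = 0.014400

P(1.8) = 18×L_0(1.8) + 19×L_1(1.8) + (-2)×L_2(1.8) + (-15)×L_3(1.8) + 5×L_4(1.8)
P(1.8) = 2.448000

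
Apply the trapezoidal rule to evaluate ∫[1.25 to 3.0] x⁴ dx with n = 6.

f(x) = x⁴
a = 1.25, b = 3.0, n = 6
h = (b - a)/n = 0.291667

Trapezoidal rule: (h/2)[f(x₀) + 2f(x₁) + 2f(x₂) + ... + f(xₙ)]

x_0 = 1.2500, f(x_0) = 2.441406, coefficient = 1
x_1 = 1.5417, f(x_1) = 5.648875, coefficient = 2
x_2 = 1.8333, f(x_2) = 11.297068, coefficient = 2
x_3 = 2.1250, f(x_3) = 20.390869, coefficient = 2
x_4 = 2.4167, f(x_4) = 34.108845, coefficient = 2
x_5 = 2.7083, f(x_5) = 53.803244, coefficient = 2
x_6 = 3.0000, f(x_6) = 81.000000, coefficient = 1

I ≈ (0.291667/2) × 333.939206 = 48.699468
Exact value: 47.989648
Error: 0.709819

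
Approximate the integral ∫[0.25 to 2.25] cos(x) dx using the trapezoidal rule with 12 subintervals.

f(x) = cos(x)
a = 0.25, b = 2.25, n = 12
h = (b - a)/n = 0.166667

Trapezoidal rule: (h/2)[f(x₀) + 2f(x₁) + 2f(x₂) + ... + f(xₙ)]

x_0 = 0.2500, f(x_0) = 0.968912, coefficient = 1
x_1 = 0.4167, f(x_1) = 0.914443, coefficient = 2
x_2 = 0.5833, f(x_2) = 0.834631, coefficient = 2
x_3 = 0.7500, f(x_3) = 0.731689, coefficient = 2
x_4 = 0.9167, f(x_4) = 0.608469, coefficient = 2
x_5 = 1.0833, f(x_5) = 0.468386, coefficient = 2
x_6 = 1.2500, f(x_6) = 0.315322, coefficient = 2
x_7 = 1.4167, f(x_7) = 0.153520, coefficient = 2
x_8 = 1.5833, f(x_8) = -0.012537, coefficient = 2
x_9 = 1.7500, f(x_9) = -0.178246, coefficient = 2
x_10 = 1.9167, f(x_10) = -0.339016, coefficient = 2
x_11 = 2.0833, f(x_11) = -0.490390, coefficient = 2
x_12 = 2.2500, f(x_12) = -0.628174, coefficient = 1

I ≈ (0.166667/2) × 6.353283 = 0.529440
Exact value: 0.530669
Error: 0.001229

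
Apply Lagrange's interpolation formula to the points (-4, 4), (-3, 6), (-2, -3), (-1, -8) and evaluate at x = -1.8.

Lagrange interpolation formula:
P(x) = Σ yᵢ × Lᵢ(x)
where Lᵢ(x) = Π_{j≠i} (x - xⱼ)/(xᵢ - xⱼ)

L_0(-1.8) = (-1.8 - (-3))/(-4 - (-3)) × (-1.8 - (-2))/(-4 - (-2)) × (-1.8 - (-1))/(-4 - (-1)) = 0.032000
L_1(-1.8) = (-1.8 - (-4))/(-3 - (-4)) × (-1.8 - (-2))/(-3 - (-2)) × (-1.8 - (-1))/(-3 - (-1)) = -0.176000
L_2(-1.8) = (-1.8 - (-4))/(-2 - (-4)) × (-1.8 - (-3))/(-2 - (-3)) × (-1.8 - (-1))/(-2 - (-1)) = 1.056000
L_3(-1.8) = (-1.8 - (-4))/(-1 - (-4)) × (-1.8 - (-3))/(-1 - (-3)) × (-1.8 - (-2))/(-1 - (-2)) = 0.088000

P(-1.8) = 4×L_0(-1.8) + 6×L_1(-1.8) + (-3)×L_2(-1.8) + (-8)×L_3(-1.8)
P(-1.8) = -4.800000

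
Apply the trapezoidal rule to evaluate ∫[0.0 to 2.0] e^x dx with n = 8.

f(x) = e^x
a = 0.0, b = 2.0, n = 8
h = (b - a)/n = 0.250000

Trapezoidal rule: (h/2)[f(x₀) + 2f(x₁) + 2f(x₂) + ... + f(xₙ)]

x_0 = 0.0000, f(x_0) = 1.000000, coefficient = 1
x_1 = 0.2500, f(x_1) = 1.284025, coefficient = 2
x_2 = 0.5000, f(x_2) = 1.648721, coefficient = 2
x_3 = 0.7500, f(x_3) = 2.117000, coefficient = 2
x_4 = 1.0000, f(x_4) = 2.718282, coefficient = 2
x_5 = 1.2500, f(x_5) = 3.490343, coefficient = 2
x_6 = 1.5000, f(x_6) = 4.481689, coefficient = 2
x_7 = 1.7500, f(x_7) = 5.754603, coefficient = 2
x_8 = 2.0000, f(x_8) = 7.389056, coefficient = 1

I ≈ (0.250000/2) × 51.378383 = 6.422298
Exact value: 6.389056
Error: 0.033242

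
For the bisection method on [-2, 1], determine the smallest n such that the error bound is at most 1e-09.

We need (b-a)/2^n ≤ 1e-09
(1 - (-2))/2^n ≤ 1e-09
3/2^n ≤ 1e-09
2^n ≥ 3000000000
n ≥ log₂(3000000000) = 31.48
n ≥ 32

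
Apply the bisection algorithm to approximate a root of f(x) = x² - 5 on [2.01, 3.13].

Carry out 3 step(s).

f(x) = x² - 5
Initial interval: [2.01, 3.13]

Iteration 1:
  c_1 = (2.010000 + 3.130000)/2 = 2.570000
  f(c_1) = f(2.570000) = 1.604900
  f(a) × f(c) < 0, new interval: [2.010000, 2.570000]
Iteration 2:
  c_2 = (2.010000 + 2.570000)/2 = 2.290000
  f(c_2) = f(2.290000) = 0.244100
  f(a) × f(c) < 0, new interval: [2.010000, 2.290000]
Iteration 3:
  c_3 = (2.010000 + 2.290000)/2 = 2.150000
  f(c_3) = f(2.150000) = -0.377500
  f(a) × f(c) ≥ 0, new interval: [2.150000, 2.290000]

After 3 iteration(s), the approximation is c_3 = 2.150000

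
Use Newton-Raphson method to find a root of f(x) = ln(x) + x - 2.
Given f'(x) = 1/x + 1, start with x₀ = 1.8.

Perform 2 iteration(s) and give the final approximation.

f(x) = ln(x) + x - 2
f'(x) = 1/x + 1
x₀ = 1.8

Newton-Raphson formula: x_{n+1} = x_n - f(x_n)/f'(x_n)

Iteration 1:
  f(1.800000) = 0.387787
  f'(1.800000) = 1.555556
  x_1 = 1.800000 - 0.387787/1.555556 = 1.550709
Iteration 2:
  f(1.550709) = -0.010579
  f'(1.550709) = 1.644866
  x_2 = 1.550709 - (-0.010579)/1.644866 = 1.557140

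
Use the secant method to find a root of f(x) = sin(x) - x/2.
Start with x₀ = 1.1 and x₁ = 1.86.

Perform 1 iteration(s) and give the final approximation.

f(x) = sin(x) - x/2
x₀ = 1.1, x₁ = 1.86

Secant formula: x_{n+1} = x_n - f(x_n)(x_n - x_{n-1})/(f(x_n) - f(x_{n-1}))

Iteration 1:
  f(1.100000) = 0.341207
  f(1.860000) = 0.028471
  x_2 = 1.860000 - 0.028471×(1.860000 - 1.100000)/(0.028471 - 0.341207)
       = 1.929190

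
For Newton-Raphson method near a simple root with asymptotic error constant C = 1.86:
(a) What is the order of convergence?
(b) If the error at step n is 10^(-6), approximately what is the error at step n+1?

(a) Newton-Raphson has quadratic (order 2) convergence near simple roots.
    This means |e_{n+1}| ≈ C|e_n|².

(b) With |e_n| = 10^(-6) and C = 1.86:
    |e_{n+1}| ≈ 1.86 × (10^(-6))² = 1.86 × 10^(-12)

(a) 2 (quadratic); (b) |e_{n+1}| ≈ 1.860e-12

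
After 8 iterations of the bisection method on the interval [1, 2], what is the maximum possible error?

Bisection error bound: |error| ≤ (b-a)/2^n
|error| ≤ (2 - 1)/2^8 = 1/2^8
|error| ≤ 0.0039062500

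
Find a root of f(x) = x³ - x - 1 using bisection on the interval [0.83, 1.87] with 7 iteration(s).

f(x) = x³ - x - 1
Initial interval: [0.83, 1.87]

Iteration 1:
  c_1 = (0.830000 + 1.870000)/2 = 1.350000
  f(c_1) = f(1.350000) = 0.110375
  f(a) × f(c) < 0, new interval: [0.830000, 1.350000]
Iteration 2:
  c_2 = (0.830000 + 1.350000)/2 = 1.090000
  f(c_2) = f(1.090000) = -0.794971
  f(a) × f(c) ≥ 0, new interval: [1.090000, 1.350000]
Iteration 3:
  c_3 = (1.090000 + 1.350000)/2 = 1.220000
  f(c_3) = f(1.220000) = -0.404152
  f(a) × f(c) ≥ 0, new interval: [1.220000, 1.350000]
Iteration 4:
  c_4 = (1.220000 + 1.350000)/2 = 1.285000
  f(c_4) = f(1.285000) = -0.163176
  f(a) × f(c) ≥ 0, new interval: [1.285000, 1.350000]
Iteration 5:
  c_5 = (1.285000 + 1.350000)/2 = 1.317500
  f(c_5) = f(1.317500) = -0.030575
  f(a) × f(c) ≥ 0, new interval: [1.317500, 1.350000]
Iteration 6:
  c_6 = (1.317500 + 1.350000)/2 = 1.333750
  f(c_6) = f(1.333750) = 0.038843
  f(a) × f(c) < 0, new interval: [1.317500, 1.333750]
Iteration 7:
  c_7 = (1.317500 + 1.333750)/2 = 1.325625
  f(c_7) = f(1.325625) = 0.003871
  f(a) × f(c) < 0, new interval: [1.317500, 1.325625]

After 7 iteration(s), the approximation is c_7 = 1.325625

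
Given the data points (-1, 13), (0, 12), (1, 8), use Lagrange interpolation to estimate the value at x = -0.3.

Lagrange interpolation formula:
P(x) = Σ yᵢ × Lᵢ(x)
where Lᵢ(x) = Π_{j≠i} (x - xⱼ)/(xᵢ - xⱼ)

L_0(-0.3) = (-0.3 - 0)/(-1 - 0) × (-0.3 - 1)/(-1 - 1) = 0.195000
L_1(-0.3) = (-0.3 - (-1))/(0 - (-1)) × (-0.3 - 1)/(0 - 1) = 0.910000
L_2(-0.3) = (-0.3 - (-1))/(1 - (-1)) × (-0.3 - 0)/(1 - 0) = -0.105000

P(-0.3) = 13×L_0(-0.3) + 12×L_1(-0.3) + 8×L_2(-0.3)
P(-0.3) = 12.615000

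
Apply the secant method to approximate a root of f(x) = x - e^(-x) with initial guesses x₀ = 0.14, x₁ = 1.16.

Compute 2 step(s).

f(x) = x - e^(-x)
x₀ = 0.14, x₁ = 1.16

Secant formula: x_{n+1} = x_n - f(x_n)(x_n - x_{n-1})/(f(x_n) - f(x_{n-1}))

Iteration 1:
  f(0.140000) = -0.729358
  f(1.160000) = 0.846514
  x_2 = 1.160000 - 0.846514×(1.160000 - 0.140000)/(0.846514 - (-0.729358))
       = 0.612085
Iteration 2:
  f(1.160000) = 0.846514
  f(0.612085) = 0.069866
  x_3 = 0.612085 - 0.069866×(0.612085 - 1.160000)/(0.069866 - 0.846514)
       = 0.562796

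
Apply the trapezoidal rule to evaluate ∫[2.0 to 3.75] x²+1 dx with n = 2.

f(x) = x²+1
a = 2.0, b = 3.75, n = 2
h = (b - a)/n = 0.875000

Trapezoidal rule: (h/2)[f(x₀) + 2f(x₁) + 2f(x₂) + ... + f(xₙ)]

x_0 = 2.0000, f(x_0) = 5.000000, coefficient = 1
x_1 = 2.8750, f(x_1) = 9.265625, coefficient = 2
x_2 = 3.7500, f(x_2) = 15.062500, coefficient = 1

I ≈ (0.875000/2) × 38.593750 = 16.884766
Exact value: 16.661458
Error: 0.223307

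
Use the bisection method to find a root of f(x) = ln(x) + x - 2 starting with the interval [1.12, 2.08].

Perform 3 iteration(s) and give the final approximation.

f(x) = ln(x) + x - 2
Initial interval: [1.12, 2.08]

Iteration 1:
  c_1 = (1.120000 + 2.080000)/2 = 1.600000
  f(c_1) = f(1.600000) = 0.070004
  f(a) × f(c) < 0, new interval: [1.120000, 1.600000]
Iteration 2:
  c_2 = (1.120000 + 1.600000)/2 = 1.360000
  f(c_2) = f(1.360000) = -0.332515
  f(a) × f(c) ≥ 0, new interval: [1.360000, 1.600000]
Iteration 3:
  c_3 = (1.360000 + 1.600000)/2 = 1.480000
  f(c_3) = f(1.480000) = -0.127958
  f(a) × f(c) ≥ 0, new interval: [1.480000, 1.600000]

After 3 iteration(s), the approximation is c_3 = 1.480000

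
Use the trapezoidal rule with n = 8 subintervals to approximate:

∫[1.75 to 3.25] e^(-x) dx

f(x) = e^(-x)
a = 1.75, b = 3.25, n = 8
h = (b - a)/n = 0.187500

Trapezoidal rule: (h/2)[f(x₀) + 2f(x₁) + 2f(x₂) + ... + f(xₙ)]

x_0 = 1.7500, f(x_0) = 0.173774, coefficient = 1
x_1 = 1.9375, f(x_1) = 0.144064, coefficient = 2
x_2 = 2.1250, f(x_2) = 0.119433, coefficient = 2
x_3 = 2.3125, f(x_3) = 0.099013, coefficient = 2
x_4 = 2.5000, f(x_4) = 0.082085, coefficient = 2
x_5 = 2.6875, f(x_5) = 0.068051, coefficient = 2
x_6 = 2.8750, f(x_6) = 0.056416, coefficient = 2
x_7 = 3.0625, f(x_7) = 0.046771, coefficient = 2
x_8 = 3.2500, f(x_8) = 0.038774, coefficient = 1

I ≈ (0.187500/2) × 1.444213 = 0.135395
Exact value: 0.135000
Error: 0.000395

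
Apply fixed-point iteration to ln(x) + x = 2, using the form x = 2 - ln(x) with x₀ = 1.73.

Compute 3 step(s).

Equation: ln(x) + x = 2
Fixed-point form: x = 2 - ln(x)
x₀ = 1.73

x_1 = g(1.730000) = 1.451879
x_2 = g(1.451879) = 1.627142
x_3 = g(1.627142) = 1.513175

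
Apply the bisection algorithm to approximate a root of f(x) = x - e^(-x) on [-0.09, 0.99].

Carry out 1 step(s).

f(x) = x - e^(-x)
Initial interval: [-0.09, 0.99]

Iteration 1:
  c_1 = (-0.090000 + 0.990000)/2 = 0.450000
  f(c_1) = f(0.450000) = -0.187628
  f(a) × f(c) ≥ 0, new interval: [0.450000, 0.990000]

After 1 iteration(s), the approximation is c_1 = 0.450000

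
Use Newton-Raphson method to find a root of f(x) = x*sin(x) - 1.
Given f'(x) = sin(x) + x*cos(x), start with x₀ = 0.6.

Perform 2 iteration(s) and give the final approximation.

f(x) = x*sin(x) - 1
f'(x) = sin(x) + x*cos(x)
x₀ = 0.6

Newton-Raphson formula: x_{n+1} = x_n - f(x_n)/f'(x_n)

Iteration 1:
  f(0.600000) = -0.661215
  f'(0.600000) = 1.059844
  x_1 = 0.600000 - (-0.661215)/1.059844 = 1.223879
Iteration 2:
  f(1.223879) = 0.150967
  f'(1.223879) = 1.356545
  x_2 = 1.223879 - 0.150967/1.356545 = 1.112591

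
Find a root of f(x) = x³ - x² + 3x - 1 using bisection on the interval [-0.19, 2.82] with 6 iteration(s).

f(x) = x³ - x² + 3x - 1
Initial interval: [-0.19, 2.82]

Iteration 1:
  c_1 = (-0.190000 + 2.820000)/2 = 1.315000
  f(c_1) = f(1.315000) = 3.489706
  f(a) × f(c) < 0, new interval: [-0.190000, 1.315000]
Iteration 2:
  c_2 = (-0.190000 + 1.315000)/2 = 0.562500
  f(c_2) = f(0.562500) = 0.549072
  f(a) × f(c) < 0, new interval: [-0.190000, 0.562500]
Iteration 3:
  c_3 = (-0.190000 + 0.562500)/2 = 0.186250
  f(c_3) = f(0.186250) = -0.469478
  f(a) × f(c) ≥ 0, new interval: [0.186250, 0.562500]
Iteration 4:
  c_4 = (0.186250 + 0.562500)/2 = 0.374375
  f(c_4) = f(0.374375) = 0.035440
  f(a) × f(c) < 0, new interval: [0.186250, 0.374375]
Iteration 5:
  c_5 = (0.186250 + 0.374375)/2 = 0.280313
  f(c_5) = f(0.280313) = -0.215612
  f(a) × f(c) ≥ 0, new interval: [0.280313, 0.374375]
Iteration 6:
  c_6 = (0.280313 + 0.374375)/2 = 0.327344
  f(c_6) = f(0.327344) = -0.090047
  f(a) × f(c) ≥ 0, new interval: [0.327344, 0.374375]

After 6 iteration(s), the approximation is c_6 = 0.327344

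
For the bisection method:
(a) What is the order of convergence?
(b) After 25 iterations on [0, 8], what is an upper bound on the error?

(a) Bisection has linear (order 1) convergence; the error is halved each step.

(b) Error bound = (b-a)/2^n = (8 - 0)/2^{25}
    = 8/2^{25}

(a) 1 (linear); (b) error ≤ 2.38e-07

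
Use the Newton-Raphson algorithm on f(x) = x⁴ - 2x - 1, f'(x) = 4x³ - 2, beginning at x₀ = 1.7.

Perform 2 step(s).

f(x) = x⁴ - 2x - 1
f'(x) = 4x³ - 2
x₀ = 1.7

Newton-Raphson formula: x_{n+1} = x_n - f(x_n)/f'(x_n)

Iteration 1:
  f(1.700000) = 3.952100
  f'(1.700000) = 17.652000
  x_1 = 1.700000 - 3.952100/17.652000 = 1.476110
Iteration 2:
  f(1.476110) = 0.795392
  f'(1.476110) = 10.865198
  x_2 = 1.476110 - 0.795392/10.865198 = 1.402905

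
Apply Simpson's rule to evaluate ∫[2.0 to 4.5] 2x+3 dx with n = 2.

f(x) = 2x+3
a = 2.0, b = 4.5, n = 2
h = (b - a)/n = 1.250000

Simpson's rule: (h/3)[f(x₀) + 4f(x₁) + 2f(x₂) + ... + f(xₙ)]

x_0 = 2.0000, f(x_0) = 7.000000, coefficient = 1
x_1 = 3.2500, f(x_1) = 9.500000, coefficient = 4
x_2 = 4.5000, f(x_2) = 12.000000, coefficient = 1

I ≈ (1.250000/3) × 57.000000 = 23.750000
Exact value: 23.750000
Error: 0.000000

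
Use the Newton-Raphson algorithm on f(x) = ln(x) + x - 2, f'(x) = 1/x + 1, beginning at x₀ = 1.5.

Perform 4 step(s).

f(x) = ln(x) + x - 2
f'(x) = 1/x + 1
x₀ = 1.5

Newton-Raphson formula: x_{n+1} = x_n - f(x_n)/f'(x_n)

Iteration 1:
  f(1.500000) = -0.094535
  f'(1.500000) = 1.666667
  x_1 = 1.500000 - (-0.094535)/1.666667 = 1.556721
Iteration 2:
  f(1.556721) = -0.000697
  f'(1.556721) = 1.642376
  x_2 = 1.556721 - (-0.000697)/1.642376 = 1.557146
Iteration 3:
  f(1.557146) = 0.000000
  f'(1.557146) = 1.642201
  x_3 = 1.557146 - 0.000000/1.642201 = 1.557146
Iteration 4:
  f(1.557146) = 0.000000
  f'(1.557146) = 1.642201
  x_4 = 1.557146 - 0.000000/1.642201 = 1.557146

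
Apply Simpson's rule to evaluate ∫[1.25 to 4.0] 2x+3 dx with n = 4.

f(x) = 2x+3
a = 1.25, b = 4.0, n = 4
h = (b - a)/n = 0.687500

Simpson's rule: (h/3)[f(x₀) + 4f(x₁) + 2f(x₂) + ... + f(xₙ)]

x_0 = 1.2500, f(x_0) = 5.500000, coefficient = 1
x_1 = 1.9375, f(x_1) = 6.875000, coefficient = 4
x_2 = 2.6250, f(x_2) = 8.250000, coefficient = 2
x_3 = 3.3125, f(x_3) = 9.625000, coefficient = 4
x_4 = 4.0000, f(x_4) = 11.000000, coefficient = 1

I ≈ (0.687500/3) × 99.000000 = 22.687500
Exact value: 22.687500
Error: 0.000000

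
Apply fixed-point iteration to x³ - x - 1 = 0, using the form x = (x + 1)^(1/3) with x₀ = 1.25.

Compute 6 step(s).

Equation: x³ - x - 1 = 0
Fixed-point form: x = (x + 1)^(1/3)
x₀ = 1.25

x_1 = g(1.250000) = 1.310371
x_2 = g(1.310371) = 1.321987
x_3 = g(1.321987) = 1.324199
x_4 = g(1.324199) = 1.324619
x_5 = g(1.324619) = 1.324699
x_6 = g(1.324699) = 1.324714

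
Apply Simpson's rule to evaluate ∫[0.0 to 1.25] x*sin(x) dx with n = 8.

f(x) = x*sin(x)
a = 0.0, b = 1.25, n = 8
h = (b - a)/n = 0.156250

Simpson's rule: (h/3)[f(x₀) + 4f(x₁) + 2f(x₂) + ... + f(xₙ)]

x_0 = 0.0000, f(x_0) = 0.000000, coefficient = 1
x_1 = 0.1562, f(x_1) = 0.024315, coefficient = 4
x_2 = 0.3125, f(x_2) = 0.096075, coefficient = 2
x_3 = 0.4688, f(x_3) = 0.211768, coefficient = 4
x_4 = 0.6250, f(x_4) = 0.365686, coefficient = 2
x_5 = 0.7812, f(x_5) = 0.550131, coefficient = 4
x_6 = 0.9375, f(x_6) = 0.755701, coefficient = 2
x_7 = 1.0938, f(x_7) = 0.971638, coefficient = 4
x_8 = 1.2500, f(x_8) = 1.186231, coefficient = 1

I ≈ (0.156250/3) × 10.652561 = 0.554821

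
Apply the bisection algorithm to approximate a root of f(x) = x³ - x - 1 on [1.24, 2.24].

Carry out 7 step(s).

f(x) = x³ - x - 1
Initial interval: [1.24, 2.24]

Iteration 1:
  c_1 = (1.240000 + 2.240000)/2 = 1.740000
  f(c_1) = f(1.740000) = 2.528024
  f(a) × f(c) < 0, new interval: [1.240000, 1.740000]
Iteration 2:
  c_2 = (1.240000 + 1.740000)/2 = 1.490000
  f(c_2) = f(1.490000) = 0.817949
  f(a) × f(c) < 0, new interval: [1.240000, 1.490000]
Iteration 3:
  c_3 = (1.240000 + 1.490000)/2 = 1.365000
  f(c_3) = f(1.365000) = 0.178302
  f(a) × f(c) < 0, new interval: [1.240000, 1.365000]
Iteration 4:
  c_4 = (1.240000 + 1.365000)/2 = 1.302500
  f(c_4) = f(1.302500) = -0.092801
  f(a) × f(c) ≥ 0, new interval: [1.302500, 1.365000]
Iteration 5:
  c_5 = (1.302500 + 1.365000)/2 = 1.333750
  f(c_5) = f(1.333750) = 0.038843
  f(a) × f(c) < 0, new interval: [1.302500, 1.333750]
Iteration 6:
  c_6 = (1.302500 + 1.333750)/2 = 1.318125
  f(c_6) = f(1.318125) = -0.027944
  f(a) × f(c) ≥ 0, new interval: [1.318125, 1.333750]
Iteration 7:
  c_7 = (1.318125 + 1.333750)/2 = 1.325938
  f(c_7) = f(1.325938) = 0.005207
  f(a) × f(c) < 0, new interval: [1.318125, 1.325938]

After 7 iteration(s), the approximation is c_7 = 1.325938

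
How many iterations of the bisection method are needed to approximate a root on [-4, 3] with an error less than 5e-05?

We need (b-a)/2^n ≤ 5e-05
(3 - (-4))/2^n ≤ 5e-05
7/2^n ≤ 5e-05
2^n ≥ 140000
n ≥ log₂(140000) = 17.10
n ≥ 18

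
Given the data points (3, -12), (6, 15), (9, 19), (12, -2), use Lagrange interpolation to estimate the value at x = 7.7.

Lagrange interpolation formula:
P(x) = Σ yᵢ × Lᵢ(x)
where Lᵢ(x) = Π_{j≠i} (x - xⱼ)/(xᵢ - xⱼ)

L_0(7.7) = (7.7 - 6)/(3 - 6) × (7.7 - 9)/(3 - 9) × (7.7 - 12)/(3 - 12) = -0.058660
L_1(7.7) = (7.7 - 3)/(6 - 3) × (7.7 - 9)/(6 - 9) × (7.7 - 12)/(6 - 12) = 0.486537
L_2(7.7) = (7.7 - 3)/(9 - 3) × (7.7 - 6)/(9 - 6) × (7.7 - 12)/(9 - 12) = 0.636241
L_3(7.7) = (7.7 - 3)/(12 - 3) × (7.7 - 6)/(12 - 6) × (7.7 - 9)/(12 - 9) = -0.064117

P(7.7) = (-12)×L_0(7.7) + 15×L_1(7.7) + 19×L_2(7.7) + (-2)×L_3(7.7)
P(7.7) = 20.218790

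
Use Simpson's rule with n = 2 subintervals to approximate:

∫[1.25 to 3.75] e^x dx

f(x) = e^x
a = 1.25, b = 3.75, n = 2
h = (b - a)/n = 1.250000

Simpson's rule: (h/3)[f(x₀) + 4f(x₁) + 2f(x₂) + ... + f(xₙ)]

x_0 = 1.2500, f(x_0) = 3.490343, coefficient = 1
x_1 = 2.5000, f(x_1) = 12.182494, coefficient = 4
x_2 = 3.7500, f(x_2) = 42.521082, coefficient = 1

I ≈ (1.250000/3) × 94.741401 = 39.475584
Exact value: 39.030739
Error: 0.444845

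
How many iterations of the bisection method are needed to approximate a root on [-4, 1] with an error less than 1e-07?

We need (b-a)/2^n ≤ 1e-07
(1 - (-4))/2^n ≤ 1e-07
5/2^n ≤ 1e-07
2^n ≥ 50000000
n ≥ log₂(50000000) = 25.58
n ≥ 26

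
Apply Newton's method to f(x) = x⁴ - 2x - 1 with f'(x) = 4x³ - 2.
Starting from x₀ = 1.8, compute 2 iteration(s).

f(x) = x⁴ - 2x - 1
f'(x) = 4x³ - 2
x₀ = 1.8

Newton-Raphson formula: x_{n+1} = x_n - f(x_n)/f'(x_n)

Iteration 1:
  f(1.800000) = 5.897600
  f'(1.800000) = 21.328000
  x_1 = 1.800000 - 5.897600/21.328000 = 1.523481
Iteration 2:
  f(1.523481) = 1.340051
  f'(1.523481) = 12.143960
  x_2 = 1.523481 - 1.340051/12.143960 = 1.413134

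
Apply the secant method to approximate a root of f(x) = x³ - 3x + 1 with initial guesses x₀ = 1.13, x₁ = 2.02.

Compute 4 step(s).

f(x) = x³ - 3x + 1
x₀ = 1.13, x₁ = 2.02

Secant formula: x_{n+1} = x_n - f(x_n)(x_n - x_{n-1})/(f(x_n) - f(x_{n-1}))

Iteration 1:
  f(1.130000) = -0.947103
  f(2.020000) = 3.182408
  x_2 = 2.020000 - 3.182408×(2.020000 - 1.130000)/(3.182408 - (-0.947103))
       = 1.334121
Iteration 2:
  f(2.020000) = 3.182408
  f(1.334121) = -0.627788
  x_3 = 1.334121 - (-0.627788)×(1.334121 - 2.020000)/(-0.627788 - 3.182408)
       = 1.447130
Iteration 3:
  f(1.334121) = -0.627788
  f(1.447130) = -0.310830
  x_4 = 1.447130 - (-0.310830)×(1.447130 - 1.334121)/(-0.310830 - (-0.627788))
       = 1.557955
Iteration 4:
  f(1.447130) = -0.310830
  f(1.557955) = 0.107639
  x_5 = 1.557955 - 0.107639×(1.557955 - 1.447130)/(0.107639 - (-0.310830))
       = 1.529448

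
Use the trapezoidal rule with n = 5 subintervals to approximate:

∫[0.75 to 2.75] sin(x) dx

f(x) = sin(x)
a = 0.75, b = 2.75, n = 5
h = (b - a)/n = 0.400000

Trapezoidal rule: (h/2)[f(x₀) + 2f(x₁) + 2f(x₂) + ... + f(xₙ)]

x_0 = 0.7500, f(x_0) = 0.681639, coefficient = 1
x_1 = 1.1500, f(x_1) = 0.912764, coefficient = 2
x_2 = 1.5500, f(x_2) = 0.999784, coefficient = 2
x_3 = 1.9500, f(x_3) = 0.928960, coefficient = 2
x_4 = 2.3500, f(x_4) = 0.711473, coefficient = 2
x_5 = 2.7500, f(x_5) = 0.381661, coefficient = 1

I ≈ (0.400000/2) × 8.169261 = 1.633852
Exact value: 1.655991
Error: 0.022139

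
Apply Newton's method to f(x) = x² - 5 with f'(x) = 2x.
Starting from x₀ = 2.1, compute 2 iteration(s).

f(x) = x² - 5
f'(x) = 2x
x₀ = 2.1

Newton-Raphson formula: x_{n+1} = x_n - f(x_n)/f'(x_n)

Iteration 1:
  f(2.100000) = -0.590000
  f'(2.100000) = 4.200000
  x_1 = 2.100000 - (-0.590000)/4.200000 = 2.240476
Iteration 2:
  f(2.240476) = 0.019734
  f'(2.240476) = 4.480952
  x_2 = 2.240476 - 0.019734/4.480952 = 2.236072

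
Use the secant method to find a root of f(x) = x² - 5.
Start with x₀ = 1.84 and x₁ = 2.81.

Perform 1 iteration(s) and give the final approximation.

f(x) = x² - 5
x₀ = 1.84, x₁ = 2.81

Secant formula: x_{n+1} = x_n - f(x_n)(x_n - x_{n-1})/(f(x_n) - f(x_{n-1}))

Iteration 1:
  f(1.840000) = -1.614400
  f(2.810000) = 2.896100
  x_2 = 2.810000 - 2.896100×(2.810000 - 1.840000)/(2.896100 - (-1.614400))
       = 2.187183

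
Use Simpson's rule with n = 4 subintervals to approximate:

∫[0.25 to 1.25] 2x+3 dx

f(x) = 2x+3
a = 0.25, b = 1.25, n = 4
h = (b - a)/n = 0.250000

Simpson's rule: (h/3)[f(x₀) + 4f(x₁) + 2f(x₂) + ... + f(xₙ)]

x_0 = 0.2500, f(x_0) = 3.500000, coefficient = 1
x_1 = 0.5000, f(x_1) = 4.000000, coefficient = 4
x_2 = 0.7500, f(x_2) = 4.500000, coefficient = 2
x_3 = 1.0000, f(x_3) = 5.000000, coefficient = 4
x_4 = 1.2500, f(x_4) = 5.500000, coefficient = 1

I ≈ (0.250000/3) × 54.000000 = 4.500000
Exact value: 4.500000
Error: 0.000000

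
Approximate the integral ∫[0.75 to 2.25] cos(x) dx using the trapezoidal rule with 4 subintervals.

f(x) = cos(x)
a = 0.75, b = 2.25, n = 4
h = (b - a)/n = 0.375000

Trapezoidal rule: (h/2)[f(x₀) + 2f(x₁) + 2f(x₂) + ... + f(xₙ)]

x_0 = 0.7500, f(x_0) = 0.731689, coefficient = 1
x_1 = 1.1250, f(x_1) = 0.431177, coefficient = 2
x_2 = 1.5000, f(x_2) = 0.070737, coefficient = 2
x_3 = 1.8750, f(x_3) = -0.299534, coefficient = 2
x_4 = 2.2500, f(x_4) = -0.628174, coefficient = 1

I ≈ (0.375000/2) × 0.508276 = 0.095302
Exact value: 0.096434
Error: 0.001133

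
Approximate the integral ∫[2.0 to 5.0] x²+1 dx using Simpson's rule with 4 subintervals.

f(x) = x²+1
a = 2.0, b = 5.0, n = 4
h = (b - a)/n = 0.750000

Simpson's rule: (h/3)[f(x₀) + 4f(x₁) + 2f(x₂) + ... + f(xₙ)]

x_0 = 2.0000, f(x_0) = 5.000000, coefficient = 1
x_1 = 2.7500, f(x_1) = 8.562500, coefficient = 4
x_2 = 3.5000, f(x_2) = 13.250000, coefficient = 2
x_3 = 4.2500, f(x_3) = 19.062500, coefficient = 4
x_4 = 5.0000, f(x_4) = 26.000000, coefficient = 1

I ≈ (0.750000/3) × 168.000000 = 42.000000
Exact value: 42.000000
Error: 0.000000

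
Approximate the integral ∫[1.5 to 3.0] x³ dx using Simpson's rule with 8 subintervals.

f(x) = x³
a = 1.5, b = 3.0, n = 8
h = (b - a)/n = 0.187500

Simpson's rule: (h/3)[f(x₀) + 4f(x₁) + 2f(x₂) + ... + f(xₙ)]

x_0 = 1.5000, f(x_0) = 3.375000, coefficient = 1
x_1 = 1.6875, f(x_1) = 4.805420, coefficient = 4
x_2 = 1.8750, f(x_2) = 6.591797, coefficient = 2
x_3 = 2.0625, f(x_3) = 8.773682, coefficient = 4
x_4 = 2.2500, f(x_4) = 11.390625, coefficient = 2
x_5 = 2.4375, f(x_5) = 14.482178, coefficient = 4
x_6 = 2.6250, f(x_6) = 18.087891, coefficient = 2
x_7 = 2.8125, f(x_7) = 22.247314, coefficient = 4
x_8 = 3.0000, f(x_8) = 27.000000, coefficient = 1

I ≈ (0.187500/3) × 303.750000 = 18.984375
Exact value: 18.984375
Error: 0.000000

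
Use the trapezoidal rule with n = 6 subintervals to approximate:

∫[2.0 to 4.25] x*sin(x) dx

f(x) = x*sin(x)
a = 2.0, b = 4.25, n = 6
h = (b - a)/n = 0.375000

Trapezoidal rule: (h/2)[f(x₀) + 2f(x₁) + 2f(x₂) + ... + f(xₙ)]

x_0 = 2.0000, f(x_0) = 1.818595, coefficient = 1
x_1 = 2.3750, f(x_1) = 1.647502, coefficient = 2
x_2 = 2.7500, f(x_2) = 1.049568, coefficient = 2
x_3 = 3.1250, f(x_3) = 0.051850, coefficient = 2
x_4 = 3.5000, f(x_4) = -1.227741, coefficient = 2
x_5 = 3.8750, f(x_5) = -2.593944, coefficient = 2
x_6 = 4.2500, f(x_6) = -3.803705, coefficient = 1

I ≈ (0.375000/2) × -4.130641 = -0.774495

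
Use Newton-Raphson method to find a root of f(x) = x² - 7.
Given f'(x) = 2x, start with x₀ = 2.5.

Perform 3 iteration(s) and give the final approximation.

f(x) = x² - 7
f'(x) = 2x
x₀ = 2.5

Newton-Raphson formula: x_{n+1} = x_n - f(x_n)/f'(x_n)

Iteration 1:
  f(2.500000) = -0.750000
  f'(2.500000) = 5.000000
  x_1 = 2.500000 - (-0.750000)/5.000000 = 2.650000
Iteration 2:
  f(2.650000) = 0.022500
  f'(2.650000) = 5.300000
  x_2 = 2.650000 - 0.022500/5.300000 = 2.645755
Iteration 3:
  f(2.645755) = 0.000018
  f'(2.645755) = 5.291509
  x_3 = 2.645755 - 0.000018/5.291509 = 2.645751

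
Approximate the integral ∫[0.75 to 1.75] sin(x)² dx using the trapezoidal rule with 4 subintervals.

f(x) = sin(x)²
a = 0.75, b = 1.75, n = 4
h = (b - a)/n = 0.250000

Trapezoidal rule: (h/2)[f(x₀) + 2f(x₁) + 2f(x₂) + ... + f(xₙ)]

x_0 = 0.7500, f(x_0) = 0.464631, coefficient = 1
x_1 = 1.0000, f(x_1) = 0.708073, coefficient = 2
x_2 = 1.2500, f(x_2) = 0.900572, coefficient = 2
x_3 = 1.5000, f(x_3) = 0.994996, coefficient = 2
x_4 = 1.7500, f(x_4) = 0.968228, coefficient = 1

I ≈ (0.250000/2) × 6.640143 = 0.830018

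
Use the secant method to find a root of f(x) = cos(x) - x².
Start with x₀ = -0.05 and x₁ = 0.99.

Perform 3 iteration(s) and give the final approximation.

f(x) = cos(x) - x²
x₀ = -0.05, x₁ = 0.99

Secant formula: x_{n+1} = x_n - f(x_n)(x_n - x_{n-1})/(f(x_n) - f(x_{n-1}))

Iteration 1:
  f(-0.050000) = 0.996250
  f(0.990000) = -0.431410
  x_2 = 0.990000 - (-0.431410)×(0.990000 - (-0.050000))/(-0.431410 - 0.996250)
       = 0.675733
Iteration 2:
  f(0.990000) = -0.431410
  f(0.675733) = 0.323634
  x_3 = 0.675733 - 0.323634×(0.675733 - 0.990000)/(0.323634 - (-0.431410))
       = 0.810437
Iteration 3:
  f(0.675733) = 0.323634
  f(0.810437) = 0.032374
  x_4 = 0.810437 - 0.032374×(0.810437 - 0.675733)/(0.032374 - 0.323634)
       = 0.825409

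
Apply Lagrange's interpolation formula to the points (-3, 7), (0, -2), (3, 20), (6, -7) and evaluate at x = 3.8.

Lagrange interpolation formula:
P(x) = Σ yᵢ × Lᵢ(x)
where Lᵢ(x) = Π_{j≠i} (x - xⱼ)/(xᵢ - xⱼ)

L_0(3.8) = (3.8 - 0)/(-3 - 0) × (3.8 - 3)/(-3 - 3) × (3.8 - 6)/(-3 - 6) = 0.041284
L_1(3.8) = (3.8 - (-3))/(0 - (-3)) × (3.8 - 3)/(0 - 3) × (3.8 - 6)/(0 - 6) = -0.221630
L_2(3.8) = (3.8 - (-3))/(3 - (-3)) × (3.8 - 0)/(3 - 0) × (3.8 - 6)/(3 - 6) = 1.052741
L_3(3.8) = (3.8 - (-3))/(6 - (-3)) × (3.8 - 0)/(6 - 0) × (3.8 - 3)/(6 - 3) = 0.127605

P(3.8) = 7×L_0(3.8) + (-2)×L_1(3.8) + 20×L_2(3.8) + (-7)×L_3(3.8)
P(3.8) = 20.893827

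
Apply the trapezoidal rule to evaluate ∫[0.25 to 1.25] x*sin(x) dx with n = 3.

f(x) = x*sin(x)
a = 0.25, b = 1.25, n = 3
h = (b - a)/n = 0.333333

Trapezoidal rule: (h/2)[f(x₀) + 2f(x₁) + 2f(x₂) + ... + f(xₙ)]

x_0 = 0.2500, f(x_0) = 0.061851, coefficient = 1
x_1 = 0.5833, f(x_1) = 0.321305, coefficient = 2
x_2 = 0.9167, f(x_2) = 0.727446, coefficient = 2
x_3 = 1.2500, f(x_3) = 1.186231, coefficient = 1

I ≈ (0.333333/2) × 3.345585 = 0.557598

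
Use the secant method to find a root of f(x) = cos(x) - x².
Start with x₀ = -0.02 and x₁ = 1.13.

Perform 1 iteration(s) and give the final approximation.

f(x) = cos(x) - x²
x₀ = -0.02, x₁ = 1.13

Secant formula: x_{n+1} = x_n - f(x_n)(x_n - x_{n-1})/(f(x_n) - f(x_{n-1}))

Iteration 1:
  f(-0.020000) = 0.999400
  f(1.130000) = -0.850240
  x_2 = 1.130000 - (-0.850240)×(1.130000 - (-0.020000))/(-0.850240 - 0.999400)
       = 0.601370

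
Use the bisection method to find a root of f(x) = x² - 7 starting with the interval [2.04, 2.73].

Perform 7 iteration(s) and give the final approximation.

f(x) = x² - 7
Initial interval: [2.04, 2.73]

Iteration 1:
  c_1 = (2.040000 + 2.730000)/2 = 2.385000
  f(c_1) = f(2.385000) = -1.311775
  f(a) × f(c) ≥ 0, new interval: [2.385000, 2.730000]
Iteration 2:
  c_2 = (2.385000 + 2.730000)/2 = 2.557500
  f(c_2) = f(2.557500) = -0.459194
  f(a) × f(c) ≥ 0, new interval: [2.557500, 2.730000]
Iteration 3:
  c_3 = (2.557500 + 2.730000)/2 = 2.643750
  f(c_3) = f(2.643750) = -0.010586
  f(a) × f(c) ≥ 0, new interval: [2.643750, 2.730000]
Iteration 4:
  c_4 = (2.643750 + 2.730000)/2 = 2.686875
  f(c_4) = f(2.686875) = 0.219297
  f(a) × f(c) < 0, new interval: [2.643750, 2.686875]
Iteration 5:
  c_5 = (2.643750 + 2.686875)/2 = 2.665312
  f(c_5) = f(2.665312) = 0.103891
  f(a) × f(c) < 0, new interval: [2.643750, 2.665312]
Iteration 6:
  c_6 = (2.643750 + 2.665312)/2 = 2.654531
  f(c_6) = f(2.654531) = 0.046536
  f(a) × f(c) < 0, new interval: [2.643750, 2.654531]
Iteration 7:
  c_7 = (2.643750 + 2.654531)/2 = 2.649141
  f(c_7) = f(2.649141) = 0.017946
  f(a) × f(c) < 0, new interval: [2.643750, 2.649141]

After 7 iteration(s), the approximation is c_7 = 2.649141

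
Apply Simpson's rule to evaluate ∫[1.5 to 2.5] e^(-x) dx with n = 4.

f(x) = e^(-x)
a = 1.5, b = 2.5, n = 4
h = (b - a)/n = 0.250000

Simpson's rule: (h/3)[f(x₀) + 4f(x₁) + 2f(x₂) + ... + f(xₙ)]

x_0 = 1.5000, f(x_0) = 0.223130, coefficient = 1
x_1 = 1.7500, f(x_1) = 0.173774, coefficient = 4
x_2 = 2.0000, f(x_2) = 0.135335, coefficient = 2
x_3 = 2.2500, f(x_3) = 0.105399, coefficient = 4
x_4 = 2.5000, f(x_4) = 0.082085, coefficient = 1

I ≈ (0.250000/3) × 1.692578 = 0.141048
Exact value: 0.141045
Error: 0.000003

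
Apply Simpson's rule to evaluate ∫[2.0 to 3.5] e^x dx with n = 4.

f(x) = e^x
a = 2.0, b = 3.5, n = 4
h = (b - a)/n = 0.375000

Simpson's rule: (h/3)[f(x₀) + 4f(x₁) + 2f(x₂) + ... + f(xₙ)]

x_0 = 2.0000, f(x_0) = 7.389056, coefficient = 1
x_1 = 2.3750, f(x_1) = 10.751013, coefficient = 4
x_2 = 2.7500, f(x_2) = 15.642632, coefficient = 2
x_3 = 3.1250, f(x_3) = 22.759895, coefficient = 4
x_4 = 3.5000, f(x_4) = 33.115452, coefficient = 1

I ≈ (0.375000/3) × 205.833405 = 25.729176
Exact value: 25.726396
Error: 0.002780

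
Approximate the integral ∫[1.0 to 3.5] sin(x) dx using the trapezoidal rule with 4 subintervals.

f(x) = sin(x)
a = 1.0, b = 3.5, n = 4
h = (b - a)/n = 0.625000

Trapezoidal rule: (h/2)[f(x₀) + 2f(x₁) + 2f(x₂) + ... + f(xₙ)]

x_0 = 1.0000, f(x_0) = 0.841471, coefficient = 1
x_1 = 1.6250, f(x_1) = 0.998531, coefficient = 2
x_2 = 2.2500, f(x_2) = 0.778073, coefficient = 2
x_3 = 2.8750, f(x_3) = 0.263446, coefficient = 2
x_4 = 3.5000, f(x_4) = -0.350783, coefficient = 1

I ≈ (0.625000/2) × 4.570789 = 1.428372
Exact value: 1.476759
Error: 0.048387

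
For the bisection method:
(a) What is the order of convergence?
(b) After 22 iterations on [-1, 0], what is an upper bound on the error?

(a) Bisection has linear (order 1) convergence; the error is halved each step.

(b) Error bound = (b-a)/2^n = (0 - (-1))/2^{22}
    = 1/2^{22}

(a) 1 (linear); (b) error ≤ 2.38e-07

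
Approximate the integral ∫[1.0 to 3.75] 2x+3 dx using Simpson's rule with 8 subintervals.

f(x) = 2x+3
a = 1.0, b = 3.75, n = 8
h = (b - a)/n = 0.343750

Simpson's rule: (h/3)[f(x₀) + 4f(x₁) + 2f(x₂) + ... + f(xₙ)]

x_0 = 1.0000, f(x_0) = 5.000000, coefficient = 1
x_1 = 1.3438, f(x_1) = 5.687500, coefficient = 4
x_2 = 1.6875, f(x_2) = 6.375000, coefficient = 2
x_3 = 2.0312, f(x_3) = 7.062500, coefficient = 4
x_4 = 2.3750, f(x_4) = 7.750000, coefficient = 2
x_5 = 2.7188, f(x_5) = 8.437500, coefficient = 4
x_6 = 3.0625, f(x_6) = 9.125000, coefficient = 2
x_7 = 3.4062, f(x_7) = 9.812500, coefficient = 4
x_8 = 3.7500, f(x_8) = 10.500000, coefficient = 1

I ≈ (0.343750/3) × 186.000000 = 21.312500
Exact value: 21.312500
Error: 0.000000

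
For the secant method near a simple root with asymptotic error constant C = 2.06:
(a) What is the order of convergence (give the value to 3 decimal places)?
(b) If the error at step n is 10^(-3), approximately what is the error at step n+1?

(a) Secant method has superlinear convergence with order φ = (1+√5)/2 ≈ 1.618.
    This means |e_{n+1}| ≈ C|e_n|^1.618.

(b) With |e_n| = 10^(-3) and C = 2.06:
    |e_{n+1}| ≈ 2.06 × (10^(-3))^1.618 = 2.06 × 10^(-4.85)

(a) ≈ 1.618 (golden ratio); (b) |e_{n+1}| ≈ 2.882e-05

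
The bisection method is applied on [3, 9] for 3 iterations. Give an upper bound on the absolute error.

Bisection error bound: |error| ≤ (b-a)/2^n
|error| ≤ (9 - 3)/2^3 = 6/2^3
|error| ≤ 0.7500000000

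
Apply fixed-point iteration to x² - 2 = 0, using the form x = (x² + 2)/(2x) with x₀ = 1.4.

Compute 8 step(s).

Equation: x² - 2 = 0
Fixed-point form: x = (x² + 2)/(2x)
x₀ = 1.4

x_1 = g(1.400000) = 1.414286
x_2 = g(1.414286) = 1.414214
x_3 = g(1.414214) = 1.414214
x_4 = g(1.414214) = 1.414214
x_5 = g(1.414214) = 1.414214
x_6 = g(1.414214) = 1.414214
x_7 = g(1.414214) = 1.414214
x_8 = g(1.414214) = 1.414214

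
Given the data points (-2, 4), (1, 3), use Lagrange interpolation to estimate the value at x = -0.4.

Lagrange interpolation formula:
P(x) = Σ yᵢ × Lᵢ(x)
where Lᵢ(x) = Π_{j≠i} (x - xⱼ)/(xᵢ - xⱼ)

L_0(-0.4) = (-0.4 - 1)/(-2 - 1) = 0.466667
L_1(-0.4) = (-0.4 - (-2))/(1 - (-2)) = 0.533333

P(-0.4) = 4×L_0(-0.4) + 3×L_1(-0.4)
P(-0.4) = 3.466667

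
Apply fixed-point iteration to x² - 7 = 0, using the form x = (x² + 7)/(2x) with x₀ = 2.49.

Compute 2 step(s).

Equation: x² - 7 = 0
Fixed-point form: x = (x² + 7)/(2x)
x₀ = 2.49

x_1 = g(2.490000) = 2.650622
x_2 = g(2.650622) = 2.645756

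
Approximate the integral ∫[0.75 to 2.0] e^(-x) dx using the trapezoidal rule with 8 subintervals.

f(x) = e^(-x)
a = 0.75, b = 2.0, n = 8
h = (b - a)/n = 0.156250

Trapezoidal rule: (h/2)[f(x₀) + 2f(x₁) + 2f(x₂) + ... + f(xₙ)]

x_0 = 0.7500, f(x_0) = 0.472367, coefficient = 1
x_1 = 0.9062, f(x_1) = 0.404037, coefficient = 2
x_2 = 1.0625, f(x_2) = 0.345591, coefficient = 2
x_3 = 1.2188, f(x_3) = 0.295599, coefficient = 2
x_4 = 1.3750, f(x_4) = 0.252840, coefficient = 2
x_5 = 1.5312, f(x_5) = 0.216265, coefficient = 2
x_6 = 1.6875, f(x_6) = 0.184981, coefficient = 2
x_7 = 1.8438, f(x_7) = 0.158223, coefficient = 2
x_8 = 2.0000, f(x_8) = 0.135335, coefficient = 1

I ≈ (0.156250/2) × 4.322774 = 0.337717
Exact value: 0.337031
Error: 0.000685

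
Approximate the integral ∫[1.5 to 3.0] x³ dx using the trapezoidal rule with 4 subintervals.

f(x) = x³
a = 1.5, b = 3.0, n = 4
h = (b - a)/n = 0.375000

Trapezoidal rule: (h/2)[f(x₀) + 2f(x₁) + 2f(x₂) + ... + f(xₙ)]

x_0 = 1.5000, f(x_0) = 3.375000, coefficient = 1
x_1 = 1.8750, f(x_1) = 6.591797, coefficient = 2
x_2 = 2.2500, f(x_2) = 11.390625, coefficient = 2
x_3 = 2.6250, f(x_3) = 18.087891, coefficient = 2
x_4 = 3.0000, f(x_4) = 27.000000, coefficient = 1

I ≈ (0.375000/2) × 102.515625 = 19.221680
Exact value: 18.984375
Error: 0.237305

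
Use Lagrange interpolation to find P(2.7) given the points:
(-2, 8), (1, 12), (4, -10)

Lagrange interpolation formula:
P(x) = Σ yᵢ × Lᵢ(x)
where Lᵢ(x) = Π_{j≠i} (x - xⱼ)/(xᵢ - xⱼ)

L_0(2.7) = (2.7 - 1)/(-2 - 1) × (2.7 - 4)/(-2 - 4) = -0.122778
L_1(2.7) = (2.7 - (-2))/(1 - (-2)) × (2.7 - 4)/(1 - 4) = 0.678889
L_2(2.7) = (2.7 - (-2))/(4 - (-2)) × (2.7 - 1)/(4 - 1) = 0.443889

P(2.7) = 8×L_0(2.7) + 12×L_1(2.7) + (-10)×L_2(2.7)
P(2.7) = 2.725556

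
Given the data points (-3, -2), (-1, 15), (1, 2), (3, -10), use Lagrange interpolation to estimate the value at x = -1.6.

Lagrange interpolation formula:
P(x) = Σ yᵢ × Lᵢ(x)
where Lᵢ(x) = Π_{j≠i} (x - xⱼ)/(xᵢ - xⱼ)

L_0(-1.6) = (-1.6 - (-1))/(-3 - (-1)) × (-1.6 - 1)/(-3 - 1) × (-1.6 - 3)/(-3 - 3) = 0.149500
L_1(-1.6) = (-1.6 - (-3))/(-1 - (-3)) × (-1.6 - 1)/(-1 - 1) × (-1.6 - 3)/(-1 - 3) = 1.046500
L_2(-1.6) = (-1.6 - (-3))/(1 - (-3)) × (-1.6 - (-1))/(1 - (-1)) × (-1.6 - 3)/(1 - 3) = -0.241500
L_3(-1.6) = (-1.6 - (-3))/(3 - (-3)) × (-1.6 - (-1))/(3 - (-1)) × (-1.6 - 1)/(3 - 1) = 0.045500

P(-1.6) = (-2)×L_0(-1.6) + 15×L_1(-1.6) + 2×L_2(-1.6) + (-10)×L_3(-1.6)
P(-1.6) = 14.460500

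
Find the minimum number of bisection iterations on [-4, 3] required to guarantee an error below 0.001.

We need (b-a)/2^n ≤ 0.001
(3 - (-4))/2^n ≤ 0.001
7/2^n ≤ 0.001
2^n ≥ 7000
n ≥ log₂(7000) = 12.77
n ≥ 13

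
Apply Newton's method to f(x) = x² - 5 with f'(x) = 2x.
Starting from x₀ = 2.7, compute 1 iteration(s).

f(x) = x² - 5
f'(x) = 2x
x₀ = 2.7

Newton-Raphson formula: x_{n+1} = x_n - f(x_n)/f'(x_n)

Iteration 1:
  f(2.700000) = 2.290000
  f'(2.700000) = 5.400000
  x_1 = 2.700000 - 2.290000/5.400000 = 2.275926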